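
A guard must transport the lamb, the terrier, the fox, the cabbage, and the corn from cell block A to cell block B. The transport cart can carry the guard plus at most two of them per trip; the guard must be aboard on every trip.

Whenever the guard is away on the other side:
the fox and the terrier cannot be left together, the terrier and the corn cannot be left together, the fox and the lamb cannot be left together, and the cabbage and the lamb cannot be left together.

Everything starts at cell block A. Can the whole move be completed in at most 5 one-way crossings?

No

Counting alone: the guard can take at most 2 across per trip to cell block B, so moving all 5 needs at least 3 loaded trips out, with a return between consecutive ones — at least 5 crossings.
The safety rule pushes this higher. Following every safe sequence of crossings, the most of the 5 that can be at cell block B as the transport cart arrives there on crossing 5 is 4 — never all 5.
So the move cannot be finished within 5 crossings. (The shortest complete plan takes 7:)
1. Guard goes to cell block B with the lamb and the terrier.
2. Guard goes back to cell block A alone.
3. Guard goes to cell block B with the fox.
4. Guard goes back to cell block A with the lamb and the terrier.
5. Guard goes to cell block B with the cabbage and the corn.
6. Guard goes back to cell block A alone.
7. Guard goes to cell block B with the lamb and the terrier.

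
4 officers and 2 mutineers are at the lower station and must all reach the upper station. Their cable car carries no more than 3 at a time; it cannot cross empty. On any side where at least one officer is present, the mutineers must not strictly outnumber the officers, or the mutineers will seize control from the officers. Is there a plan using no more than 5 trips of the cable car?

Yes — this plan uses 5 crossings (≤ 5):
1. 2 mutineers → the upper station.  (the lower station: 4O 0M; the upper station: 0O 2M)
2. 1 mutineer ← the lower station.  (the lower station: 4O 1M; the upper station: 0O 1M)
3. 2 officers and 1 mutineer → the upper station.  (the lower station: 2O 0M; the upper station: 2O 2M)
4. 1 mutineer ← the lower station.  (the lower station: 2O 1M; the upper station: 2O 1M)
5. 2 officers and 1 mutineer → the upper station.  (the lower station: 0O 0M; the upper station: 4O 2M)

Yes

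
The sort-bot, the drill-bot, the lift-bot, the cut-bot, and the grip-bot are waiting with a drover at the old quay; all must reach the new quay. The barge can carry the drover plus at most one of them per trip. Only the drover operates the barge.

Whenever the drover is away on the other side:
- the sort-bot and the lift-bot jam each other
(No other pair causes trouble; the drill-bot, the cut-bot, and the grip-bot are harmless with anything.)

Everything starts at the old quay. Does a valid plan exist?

1. Drover goes to the new quay with the sort-bot.
2. Drover goes back to the old quay alone.
3. Drover goes to the new quay with the drill-bot.
4. Drover goes back to the old quay alone.
5. Drover goes to the new quay with the cut-bot.
6. Drover goes back to the old quay alone.
7. Drover goes to the new quay with the grip-bot.
8. Drover goes back to the old quay alone.
9. Drover goes to the new quay with the lift-bot.

Yes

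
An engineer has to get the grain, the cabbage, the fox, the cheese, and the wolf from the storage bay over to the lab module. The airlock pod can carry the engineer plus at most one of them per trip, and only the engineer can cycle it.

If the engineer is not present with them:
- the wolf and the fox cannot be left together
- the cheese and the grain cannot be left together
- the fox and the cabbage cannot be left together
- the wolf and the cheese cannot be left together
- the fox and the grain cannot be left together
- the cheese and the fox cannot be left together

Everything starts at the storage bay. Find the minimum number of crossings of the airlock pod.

impossible

Whatever the first load, the items left behind include a forbidden pair without the engineer. No opening move is safe, so no plan exists.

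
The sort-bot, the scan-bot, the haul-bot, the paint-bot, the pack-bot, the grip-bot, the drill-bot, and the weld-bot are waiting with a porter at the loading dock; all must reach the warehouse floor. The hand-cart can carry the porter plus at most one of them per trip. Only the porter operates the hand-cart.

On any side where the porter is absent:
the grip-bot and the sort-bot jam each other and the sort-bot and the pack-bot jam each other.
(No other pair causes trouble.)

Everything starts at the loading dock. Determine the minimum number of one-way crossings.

Counting alone: the porter can take at most 1 across per trip to the warehouse floor, so moving all 8 needs at least 8 loaded trips out, with a return between consecutive ones — at least 15 crossings.
The safety rule pushes this higher. Following every safe sequence of crossings, the most of the 8 that can be at the warehouse floor as the hand-cart arrives there on crossing 15 is 7 — never all 8.
So no plan with fewer than 17 crossings exists, and this one achieves 17:
1. Porter goes to the warehouse floor with the sort-bot.
2. Porter goes back to the loading dock alone.
3. Porter goes to the warehouse floor with the scan-bot.
4. Porter goes back to the loading dock alone.
5. Porter goes to the warehouse floor with the haul-bot.
6. Porter goes back to the loading dock alone.
7. Porter goes to the warehouse floor with the paint-bot.
8. Porter goes back to the loading dock alone.
9. Porter goes to the warehouse floor with the pack-bot.
10. Porter goes back to the loading dock with the sort-bot.
11. Porter goes to the warehouse floor with the grip-bot.
12. Porter goes back to the loading dock alone.
13. Porter goes to the warehouse floor with the drill-bot.
14. Porter goes back to the loading dock alone.
15. Porter goes to the warehouse floor with the weld-bot.
16. Porter goes back to the loading dock alone.
17. Porter goes to the warehouse floor with the sort-bot.

17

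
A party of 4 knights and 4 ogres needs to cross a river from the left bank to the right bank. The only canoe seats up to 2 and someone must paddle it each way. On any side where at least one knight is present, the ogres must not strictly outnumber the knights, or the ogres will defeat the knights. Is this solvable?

No

Following every safe sequence of crossings from the start, the most of the 8 that can be at the right bank as the canoe arrives there on crossings 1, 3, 5 is 2, 3, 4 respectively; the best ever achieved is 4 of 8.
From crossing 7 on, no configuration arises that was not already reachable earlier: only 11 distinct safe configurations (who is on which side, and where the canoe is) can ever be reached, none of them has everyone across, and every continuation just revisits them. They are: 0 knights + 0 ogres across (canoe back at the start); 0 knights + 1 ogre across (canoe there); 0 knights + 1 ogre across (canoe back at the start); 0 knights + 2 ogres across (canoe there); 0 knights + 2 ogres across (canoe back at the start); 0 knights + 3 ogres across (canoe there); 0 knights + 3 ogres across (canoe back at the start); 0 knights + 4 ogres across (canoe there); 1 knight + 1 ogre across (canoe there); 1 knight + 1 ogre across (canoe back at the start); 2 knights + 2 ogres across (canoe there). So no valid plan exists.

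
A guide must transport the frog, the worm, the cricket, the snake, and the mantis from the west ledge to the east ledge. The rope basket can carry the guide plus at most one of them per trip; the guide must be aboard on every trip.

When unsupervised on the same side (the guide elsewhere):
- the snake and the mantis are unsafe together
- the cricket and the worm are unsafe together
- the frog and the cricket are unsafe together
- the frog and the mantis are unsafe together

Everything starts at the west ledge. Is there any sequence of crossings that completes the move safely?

No

Whatever the first load, the items left behind include a forbidden pair without the guide. No opening move is safe, so no plan exists.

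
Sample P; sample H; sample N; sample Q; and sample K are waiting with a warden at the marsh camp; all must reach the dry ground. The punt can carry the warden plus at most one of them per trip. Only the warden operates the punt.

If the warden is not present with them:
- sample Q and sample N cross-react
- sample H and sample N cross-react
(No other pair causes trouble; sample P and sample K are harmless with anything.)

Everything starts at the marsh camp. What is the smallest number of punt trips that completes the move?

Counting alone: the warden can take at most 1 across per trip to the dry ground, so moving all 5 needs at least 5 loaded trips out, with a return between consecutive ones — at least 9 crossings.
The safety rule pushes this higher. Following every safe sequence of crossings, the most of the 5 that can be at the dry ground as the punt arrives there on crossing 9 is 4 — never all 5.
So no plan with fewer than 11 crossings exists, and this one achieves 11:
1. Warden goes to the dry ground with sample N.
2. Warden goes back to the marsh camp alone.
3. Warden goes to the dry ground with sample P.
4. Warden goes back to the marsh camp alone.
5. Warden goes to the dry ground with sample H.
6. Warden goes back to the marsh camp with sample N.
7. Warden goes to the dry ground with sample Q.
8. Warden goes back to the marsh camp alone.
9. Warden goes to the dry ground with sample K.
10. Warden goes back to the marsh camp alone.
11. Warden goes to the dry ground with sample N.

11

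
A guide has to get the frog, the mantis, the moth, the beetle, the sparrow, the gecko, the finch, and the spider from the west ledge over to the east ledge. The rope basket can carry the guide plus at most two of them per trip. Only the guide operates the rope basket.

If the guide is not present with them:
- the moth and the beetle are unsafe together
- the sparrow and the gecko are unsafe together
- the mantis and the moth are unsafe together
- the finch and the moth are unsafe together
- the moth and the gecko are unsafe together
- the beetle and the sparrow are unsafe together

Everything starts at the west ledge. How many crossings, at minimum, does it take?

Counting alone: the guide can take at most 2 across per trip to the east ledge, so moving all 8 needs at least 4 loaded trips out, with a return between consecutive ones — at least 7 crossings.
The safety rule pushes this higher. Following every safe sequence of crossings, the most of the 8 that can be at the east ledge as the rope basket arrives there on crossing 7 is 7 — never all 8.
So no plan with fewer than 9 crossings exists, and this one achieves 9:
1. Guide goes to the east ledge with the moth and the sparrow.
2. Guide goes back to the west ledge alone.
3. Guide goes to the east ledge with the frog and the spider.
4. Guide goes back to the west ledge alone.
5. Guide goes to the east ledge with the beetle and the mantis.
6. Guide goes back to the west ledge with the moth and the sparrow.
7. Guide goes to the east ledge with the finch and the gecko.
8. Guide goes back to the west ledge alone.
9. Guide goes to the east ledge with the moth and the sparrow.

9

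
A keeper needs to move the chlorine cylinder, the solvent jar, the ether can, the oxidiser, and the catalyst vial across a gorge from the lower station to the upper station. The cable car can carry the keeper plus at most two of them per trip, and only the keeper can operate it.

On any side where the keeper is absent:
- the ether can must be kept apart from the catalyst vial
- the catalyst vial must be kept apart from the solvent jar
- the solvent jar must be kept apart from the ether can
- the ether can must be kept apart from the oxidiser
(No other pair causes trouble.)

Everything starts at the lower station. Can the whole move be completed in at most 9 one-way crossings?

Yes

Yes — this plan uses 7 crossings (≤ 9):
1. Keeper goes to the upper station with the ether can and the solvent jar.  [the lower station: the catalyst vial, the chlorine cylinder, the oxidiser | the upper station: the ether can, the solvent jar]
2. Keeper goes back to the lower station with the solvent jar.  [the lower station: the catalyst vial, the chlorine cylinder, the oxidiser, the solvent jar | the upper station: the ether can]
3. Keeper goes to the upper station with the chlorine cylinder and the solvent jar.  [the lower station: the catalyst vial, the oxidiser | the upper station: the chlorine cylinder, the ether can, the solvent jar]
4. Keeper goes back to the lower station with the solvent jar.  [the lower station: the catalyst vial, the oxidiser, the solvent jar | the upper station: the chlorine cylinder, the ether can]
5. Keeper goes to the upper station with the oxidiser and the solvent jar.  [the lower station: the catalyst vial | the upper station: the chlorine cylinder, the ether can, the oxidiser, the solvent jar]
6. Keeper goes back to the lower station with the ether can.  [the lower station: the catalyst vial, the ether can | the upper station: the chlorine cylinder, the oxidiser, the solvent jar]
7. Keeper goes to the upper station with the catalyst vial and the ether can.  [the lower station: — | the upper station: the catalyst vial, the chlorine cylinder, the ether can, the oxidiser, the solvent jar]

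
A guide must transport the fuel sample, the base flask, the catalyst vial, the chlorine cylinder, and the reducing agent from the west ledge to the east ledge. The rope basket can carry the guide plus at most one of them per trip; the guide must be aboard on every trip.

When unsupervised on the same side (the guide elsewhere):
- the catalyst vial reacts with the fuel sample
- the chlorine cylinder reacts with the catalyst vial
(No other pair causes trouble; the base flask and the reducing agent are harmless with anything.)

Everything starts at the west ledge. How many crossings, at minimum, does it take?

11

Counting alone: the guide can take at most 1 across per trip to the east ledge, so moving all 5 needs at least 5 loaded trips out, with a return between consecutive ones — at least 9 crossings.
The safety rule pushes this higher. Following every safe sequence of crossings, the most of the 5 that can be at the east ledge as the rope basket arrives there on crossing 9 is 4 — never all 5.
So no plan with fewer than 11 crossings exists, and this one achieves 11:
1. Guide goes to the east ledge with the catalyst vial.
2. Guide goes back to the west ledge alone.
3. Guide goes to the east ledge with the fuel sample.
4. Guide goes back to the west ledge with the catalyst vial.
5. Guide goes to the east ledge with the chlorine cylinder.
6. Guide goes back to the west ledge alone.
7. Guide goes to the east ledge with the base flask.
8. Guide goes back to the west ledge alone.
9. Guide goes to the east ledge with the reducing agent.
10. Guide goes back to the west ledge alone.
11. Guide goes to the east ledge with the catalyst vial.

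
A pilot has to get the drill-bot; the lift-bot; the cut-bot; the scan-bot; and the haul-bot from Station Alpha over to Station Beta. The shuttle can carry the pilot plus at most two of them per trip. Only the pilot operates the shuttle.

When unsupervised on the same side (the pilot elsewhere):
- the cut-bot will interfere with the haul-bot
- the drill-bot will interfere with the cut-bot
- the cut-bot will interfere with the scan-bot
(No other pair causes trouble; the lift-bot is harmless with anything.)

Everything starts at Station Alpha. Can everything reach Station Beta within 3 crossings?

Counting alone: the pilot can take at most 2 across per trip to Station Beta, so moving all 5 needs at least 3 loaded trips out, with a return between consecutive ones — at least 5 crossings.
Since 3 < 5, 3 crossings cannot be enough. (The shortest complete plan in fact takes 5:)
1. Pilot goes to Station Beta with the cut-bot and the drill-bot.
2. Pilot goes back to Station Alpha with the cut-bot.
3. Pilot goes to Station Beta with the haul-bot and the scan-bot.
4. Pilot goes back to Station Alpha alone.
5. Pilot goes to Station Beta with the cut-bot and the lift-bot.

No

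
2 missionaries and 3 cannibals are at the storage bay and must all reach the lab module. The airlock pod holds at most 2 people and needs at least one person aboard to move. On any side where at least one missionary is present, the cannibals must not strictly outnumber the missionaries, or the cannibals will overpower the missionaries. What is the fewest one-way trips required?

The cannibals already outnumber the missionaries at the storage bay before anyone moves, so the starting position itself is disallowed.

impossible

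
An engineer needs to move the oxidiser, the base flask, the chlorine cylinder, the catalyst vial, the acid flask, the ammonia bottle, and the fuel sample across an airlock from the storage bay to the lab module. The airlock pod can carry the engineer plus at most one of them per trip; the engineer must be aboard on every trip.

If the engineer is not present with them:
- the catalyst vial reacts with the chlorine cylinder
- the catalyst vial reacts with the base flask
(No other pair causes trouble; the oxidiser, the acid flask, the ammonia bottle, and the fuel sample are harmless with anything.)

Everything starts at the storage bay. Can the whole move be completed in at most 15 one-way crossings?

Yes — this plan uses 15 crossings (≤ 15):
1. Engineer goes to the lab module with the catalyst vial.
2. Engineer goes back to the storage bay alone.
3. Engineer goes to the lab module with the oxidiser.
4. Engineer goes back to the storage bay alone.
5. Engineer goes to the lab module with the base flask.
6. Engineer goes back to the storage bay with the catalyst vial.
7. Engineer goes to the lab module with the chlorine cylinder.
8. Engineer goes back to the storage bay alone.
9. Engineer goes to the lab module with the acid flask.
10. Engineer goes back to the storage bay alone.
11. Engineer goes to the lab module with the ammonia bottle.
12. Engineer goes back to the storage bay alone.
13. Engineer goes to the lab module with the fuel sample.
14. Engineer goes back to the storage bay alone.
15. Engineer goes to the lab module with the catalyst vial.

Yes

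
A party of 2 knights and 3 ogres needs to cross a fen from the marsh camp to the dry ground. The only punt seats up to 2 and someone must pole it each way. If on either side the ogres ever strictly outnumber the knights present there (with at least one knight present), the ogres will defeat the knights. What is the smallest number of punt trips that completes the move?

impossible

The ogres already outnumber the knights at the marsh camp before anyone moves, so the starting position itself is disallowed.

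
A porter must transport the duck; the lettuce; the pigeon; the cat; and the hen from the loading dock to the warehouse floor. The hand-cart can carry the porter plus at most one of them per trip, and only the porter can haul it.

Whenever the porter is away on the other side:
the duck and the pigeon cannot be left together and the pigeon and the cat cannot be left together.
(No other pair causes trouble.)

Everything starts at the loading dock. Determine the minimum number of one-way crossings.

Counting alone: the porter can take at most 1 across per trip to the warehouse floor, so moving all 5 needs at least 5 loaded trips out, with a return between consecutive ones — at least 9 crossings.
The safety rule pushes this higher. Following every safe sequence of crossings, the most of the 5 that can be at the warehouse floor as the hand-cart arrives there on crossing 9 is 4 — never all 5.
So no plan with fewer than 11 crossings exists, and this one achieves 11:
1. Porter goes to the warehouse floor with the pigeon.
2. Porter goes back to the loading dock alone.
3. Porter goes to the warehouse floor with the duck.
4. Porter goes back to the loading dock with the pigeon.
5. Porter goes to the warehouse floor with the cat.
6. Porter goes back to the loading dock alone.
7. Porter goes to the warehouse floor with the lettuce.
8. Porter goes back to the loading dock alone.
9. Porter goes to the warehouse floor with the hen.
10. Porter goes back to the loading dock alone.
11. Porter goes to the warehouse floor with the pigeon.

11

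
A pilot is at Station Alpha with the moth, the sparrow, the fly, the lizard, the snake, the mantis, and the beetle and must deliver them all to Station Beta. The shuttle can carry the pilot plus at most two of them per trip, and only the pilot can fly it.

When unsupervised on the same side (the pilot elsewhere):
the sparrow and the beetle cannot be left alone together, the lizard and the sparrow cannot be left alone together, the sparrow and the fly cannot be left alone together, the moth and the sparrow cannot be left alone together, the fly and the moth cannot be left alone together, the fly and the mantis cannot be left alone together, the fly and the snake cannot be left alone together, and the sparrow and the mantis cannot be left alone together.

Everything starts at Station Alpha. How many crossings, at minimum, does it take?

11

Counting alone: the pilot can take at most 2 across per trip to Station Beta, so moving all 7 needs at least 4 loaded trips out, with a return between consecutive ones — at least 7 crossings.
The safety rule pushes this higher. Following every safe sequence of crossings, the most of the 7 that can be at Station Beta as the shuttle arrives there on crossings 7, 9 is 5, 6 respectively — never all 7.
So no plan with fewer than 11 crossings exists, and this one achieves 11:
1. Pilot goes to Station Beta with the fly and the sparrow.  [Station Alpha: the beetle, the lizard, the mantis, the moth, the snake | Station Beta: the fly, the sparrow]
2. Pilot goes back to Station Alpha with the sparrow.  [Station Alpha: the beetle, the lizard, the mantis, the moth, the snake, the sparrow | Station Beta: the fly]
3. Pilot goes to Station Beta with the lizard and the sparrow.  [Station Alpha: the beetle, the mantis, the moth, the snake | Station Beta: the fly, the lizard, the sparrow]
4. Pilot goes back to Station Alpha with the sparrow.  [Station Alpha: the beetle, the mantis, the moth, the snake, the sparrow | Station Beta: the fly, the lizard]
5. Pilot goes to Station Beta with the beetle and the sparrow.  [Station Alpha: the mantis, the moth, the snake | Station Beta: the beetle, the fly, the lizard, the sparrow]
6. Pilot goes back to Station Alpha with the sparrow.  [Station Alpha: the mantis, the moth, the snake, the sparrow | Station Beta: the beetle, the fly, the lizard]
7. Pilot goes to Station Beta with the mantis and the moth.  [Station Alpha: the snake, the sparrow | Station Beta: the beetle, the fly, the lizard, the mantis, the moth]
8. Pilot goes back to Station Alpha with the fly.  [Station Alpha: the fly, the snake, the sparrow | Station Beta: the beetle, the lizard, the mantis, the moth]
9. Pilot goes to Station Beta with the snake and the sparrow.  [Station Alpha: the fly | Station Beta: the beetle, the lizard, the mantis, the moth, the snake, the sparrow]
10. Pilot goes back to Station Alpha with the sparrow.  [Station Alpha: the fly, the sparrow | Station Beta: the beetle, the lizard, the mantis, the moth, the snake]
11. Pilot goes to Station Beta with the fly and the sparrow.  [Station Alpha: — | Station Beta: the beetle, the fly, the lizard, the mantis, the moth, the snake, the sparrow]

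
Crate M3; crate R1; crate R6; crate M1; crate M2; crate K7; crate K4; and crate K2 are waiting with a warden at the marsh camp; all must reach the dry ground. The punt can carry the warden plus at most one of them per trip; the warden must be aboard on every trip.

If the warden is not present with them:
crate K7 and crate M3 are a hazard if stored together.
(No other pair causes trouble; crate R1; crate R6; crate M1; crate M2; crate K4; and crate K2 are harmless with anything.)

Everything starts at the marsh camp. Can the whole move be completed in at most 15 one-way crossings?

Yes

Yes — this plan uses 15 crossings (≤ 15):
1. Warden goes to the dry ground with crate M3.  [the marsh camp: crate K2, crate K4, crate K7, crate M1, crate M2, crate R1, crate R6 | the dry ground: crate M3]
2. Warden goes back to the marsh camp alone.  [the marsh camp: crate K2, crate K4, crate K7, crate M1, crate M2, crate R1, crate R6 | the dry ground: crate M3]
3. Warden goes to the dry ground with crate R1.  [the marsh camp: crate K2, crate K4, crate K7, crate M1, crate M2, crate R6 | the dry ground: crate M3, crate R1]
4. Warden goes back to the marsh camp alone.  [the marsh camp: crate K2, crate K4, crate K7, crate M1, crate M2, crate R6 | the dry ground: crate M3, crate R1]
5. Warden goes to the dry ground with crate R6.  [the marsh camp: crate K2, crate K4, crate K7, crate M1, crate M2 | the dry ground: crate M3, crate R1, crate R6]
6. Warden goes back to the marsh camp alone.  [the marsh camp: crate K2, crate K4, crate K7, crate M1, crate M2 | the dry ground: crate M3, crate R1, crate R6]
7. Warden goes to the dry ground with crate M1.  [the marsh camp: crate K2, crate K4, crate K7, crate M2 | the dry ground: crate M1, crate M3, crate R1, crate R6]
8. Warden goes back to the marsh camp alone.  [the marsh camp: crate K2, crate K4, crate K7, crate M2 | the dry ground: crate M1, crate M3, crate R1, crate R6]
9. Warden goes to the dry ground with crate M2.  [the marsh camp: crate K2, crate K4, crate K7 | the dry ground: crate M1, crate M2, crate M3, crate R1, crate R6]
10. Warden goes back to the marsh camp alone.  [the marsh camp: crate K2, crate K4, crate K7 | the dry ground: crate M1, crate M2, crate M3, crate R1, crate R6]
11. Warden goes to the dry ground with crate K4.  [the marsh camp: crate K2, crate K7 | the dry ground: crate K4, crate M1, crate M2, crate M3, crate R1, crate R6]
12. Warden goes back to the marsh camp alone.  [the marsh camp: crate K2, crate K7 | the dry ground: crate K4, crate M1, crate M2, crate M3, crate R1, crate R6]
13. Warden goes to the dry ground with crate K2.  [the marsh camp: crate K7 | the dry ground: crate K2, crate K4, crate M1, crate M2, crate M3, crate R1, crate R6]
14. Warden goes back to the marsh camp alone.  [the marsh camp: crate K7 | the dry ground: crate K2, crate K4, crate M1, crate M2, crate M3, crate R1, crate R6]
15. Warden goes to the dry ground with crate K7.  [the marsh camp: — | the dry ground: crate K2, crate K4, crate K7, crate M1, crate M2, crate M3, crate R1, crate R6]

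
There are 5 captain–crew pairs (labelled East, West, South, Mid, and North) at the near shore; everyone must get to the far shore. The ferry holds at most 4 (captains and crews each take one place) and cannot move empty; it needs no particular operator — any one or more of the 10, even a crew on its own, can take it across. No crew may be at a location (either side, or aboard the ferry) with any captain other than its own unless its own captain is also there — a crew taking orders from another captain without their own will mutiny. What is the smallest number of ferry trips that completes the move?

Counting alone: each trip to the far shore takes at most 4 across and each return brings at least 1 back, so after t trips out (and t−1 returns) at most 4t − (t−1) of the 10 are across; that first reaches 10 at t = 3, so at least 5 crossings are needed.
The safety rule pushes this higher. Following every safe sequence of crossings, the most of the 10 that can be at the far shore as the ferry arrives there on crossing 5 is 9 — never all 10.
So no plan with fewer than 7 crossings exists, and this one achieves 7:
1. captain East and crew East cross → the far shore.
2. captain East crosses ← the near shore.
3. crew Mid, crew North, crew South, and crew West cross → the far shore.
4. crew East crosses ← the near shore.
5. captain Mid, captain North, captain South, and captain West cross → the far shore.
6. captain West and crew West cross ← the near shore.
7. captain East, captain West, crew East, and crew West cross → the far shore.

7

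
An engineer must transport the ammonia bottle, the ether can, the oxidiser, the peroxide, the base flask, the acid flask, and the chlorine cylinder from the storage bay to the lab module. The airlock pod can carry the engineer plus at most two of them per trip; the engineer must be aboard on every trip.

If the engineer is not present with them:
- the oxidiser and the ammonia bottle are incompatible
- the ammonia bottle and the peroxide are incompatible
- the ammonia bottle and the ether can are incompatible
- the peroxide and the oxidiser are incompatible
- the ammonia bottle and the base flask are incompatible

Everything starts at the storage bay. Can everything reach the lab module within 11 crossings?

Yes

Yes — this plan uses 11 crossings (≤ 11):
1. Engineer goes to the lab module with the ammonia bottle and the oxidiser.  [the storage bay: the acid flask, the base flask, the chlorine cylinder, the ether can, the peroxide | the lab module: the ammonia bottle, the oxidiser]
2. Engineer goes back to the storage bay with the ammonia bottle.  [the storage bay: the acid flask, the ammonia bottle, the base flask, the chlorine cylinder, the ether can, the peroxide | the lab module: the oxidiser]
3. Engineer goes to the lab module with the ammonia bottle and the ether can.  [the storage bay: the acid flask, the base flask, the chlorine cylinder, the peroxide | the lab module: the ammonia bottle, the ether can, the oxidiser]
4. Engineer goes back to the storage bay with the ammonia bottle.  [the storage bay: the acid flask, the ammonia bottle, the base flask, the chlorine cylinder, the peroxide | the lab module: the ether can, the oxidiser]
5. Engineer goes to the lab module with the ammonia bottle and the base flask.  [the storage bay: the acid flask, the chlorine cylinder, the peroxide | the lab module: the ammonia bottle, the base flask, the ether can, the oxidiser]
6. Engineer goes back to the storage bay with the ammonia bottle.  [the storage bay: the acid flask, the ammonia bottle, the chlorine cylinder, the peroxide | the lab module: the base flask, the ether can, the oxidiser]
7. Engineer goes to the lab module with the acid flask and the ammonia bottle.  [the storage bay: the chlorine cylinder, the peroxide | the lab module: the acid flask, the ammonia bottle, the base flask, the ether can, the oxidiser]
8. Engineer goes back to the storage bay with the ammonia bottle.  [the storage bay: the ammonia bottle, the chlorine cylinder, the peroxide | the lab module: the acid flask, the base flask, the ether can, the oxidiser]
9. Engineer goes to the lab module with the ammonia bottle and the chlorine cylinder.  [the storage bay: the peroxide | the lab module: the acid flask, the ammonia bottle, the base flask, the chlorine cylinder, the ether can, the oxidiser]
10. Engineer goes back to the storage bay with the ammonia bottle.  [the storage bay: the ammonia bottle, the peroxide | the lab module: the acid flask, the base flask, the chlorine cylinder, the ether can, the oxidiser]
11. Engineer goes to the lab module with the ammonia bottle and the peroxide.  [the storage bay: — | the lab module: the acid flask, the ammonia bottle, the base flask, the chlorine cylinder, the ether can, the oxidiser, the peroxide]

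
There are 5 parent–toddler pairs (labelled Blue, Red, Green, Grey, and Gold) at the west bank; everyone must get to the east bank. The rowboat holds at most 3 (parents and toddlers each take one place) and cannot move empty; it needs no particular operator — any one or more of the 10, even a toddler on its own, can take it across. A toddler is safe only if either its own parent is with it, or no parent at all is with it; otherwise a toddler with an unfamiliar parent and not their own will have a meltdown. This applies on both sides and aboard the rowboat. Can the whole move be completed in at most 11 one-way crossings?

Yes

Yes — this plan uses 11 crossings (≤ 11):
1. parent Blue and toddler Blue cross → the east bank.
2. parent Blue crosses ← the west bank.
3. toddler Green, toddler Grey, and toddler Red cross → the east bank.
4. toddler Blue crosses ← the west bank.
5. parent Green, parent Grey, and parent Red cross → the east bank.
6. parent Red and toddler Red cross ← the west bank.
7. parent Blue, parent Gold, and parent Red cross → the east bank.
8. toddler Green crosses ← the west bank.
9. toddler Blue and toddler Red cross → the east bank.
10. toddler Blue crosses ← the west bank.
11. toddler Blue, toddler Gold, and toddler Green cross → the east bank.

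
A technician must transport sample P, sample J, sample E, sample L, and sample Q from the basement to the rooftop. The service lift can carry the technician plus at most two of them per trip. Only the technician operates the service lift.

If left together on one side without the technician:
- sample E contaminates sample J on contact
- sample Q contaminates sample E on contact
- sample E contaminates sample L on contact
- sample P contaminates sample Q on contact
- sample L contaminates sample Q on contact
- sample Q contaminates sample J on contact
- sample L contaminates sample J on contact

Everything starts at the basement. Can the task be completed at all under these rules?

Whatever the first load, the items left behind include a forbidden pair without the technician. No opening move is safe, so no plan exists.

No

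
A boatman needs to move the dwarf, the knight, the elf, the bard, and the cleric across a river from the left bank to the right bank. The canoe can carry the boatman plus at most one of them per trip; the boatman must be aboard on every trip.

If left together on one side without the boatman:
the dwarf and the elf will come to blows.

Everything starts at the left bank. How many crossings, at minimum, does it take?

Counting alone: the boatman can take at most 1 across per trip to the right bank, so moving all 5 needs at least 5 loaded trips out, with a return between consecutive ones — at least 9 crossings.
The plan below uses exactly 9 crossings, so it is optimal:
1. Boatman goes to the right bank with the dwarf.  [the left bank: the bard, the cleric, the elf, the knight | the right bank: the dwarf]
2. Boatman goes back to the left bank alone.  [the left bank: the bard, the cleric, the elf, the knight | the right bank: the dwarf]
3. Boatman goes to the right bank with the knight.  [the left bank: the bard, the cleric, the elf | the right bank: the dwarf, the knight]
4. Boatman goes back to the left bank alone.  [the left bank: the bard, the cleric, the elf | the right bank: the dwarf, the knight]
5. Boatman goes to the right bank with the bard.  [the left bank: the cleric, the elf | the right bank: the bard, the dwarf, the knight]
6. Boatman goes back to the left bank alone.  [the left bank: the cleric, the elf | the right bank: the bard, the dwarf, the knight]
7. Boatman goes to the right bank with the cleric.  [the left bank: the elf | the right bank: the bard, the cleric, the dwarf, the knight]
8. Boatman goes back to the left bank alone.  [the left bank: the elf | the right bank: the bard, the cleric, the dwarf, the knight]
9. Boatman goes to the right bank with the elf.  [the left bank: — | the right bank: the bard, the cleric, the dwarf, the elf, the knight]

9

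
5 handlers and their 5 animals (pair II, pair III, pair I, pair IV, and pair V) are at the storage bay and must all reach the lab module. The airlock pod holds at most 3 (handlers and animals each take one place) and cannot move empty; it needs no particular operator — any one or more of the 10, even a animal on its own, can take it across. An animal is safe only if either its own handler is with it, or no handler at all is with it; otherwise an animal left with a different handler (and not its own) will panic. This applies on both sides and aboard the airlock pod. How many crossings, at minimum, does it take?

11

Counting alone: each trip to the lab module takes at most 3 across and each return brings at least 1 back, so after t trips out (and t−1 returns) at most 3t − (t−1) of the 10 are across; that first reaches 10 at t = 5, so at least 9 crossings are needed.
The safety rule pushes this higher. Following every safe sequence of crossings, the most of the 10 that can be at the lab module as the airlock pod arrives there on crossing 9 is 9 — never all 10.
So no plan with fewer than 11 crossings exists, and this one achieves 11:
1. animal II and handler II cross → the lab module.
2. handler II crosses ← the storage bay.
3. animal I, animal III, and animal IV cross → the lab module.
4. animal II crosses ← the storage bay.
5. handler I, handler III, and handler IV cross → the lab module.
6. animal III and handler III cross ← the storage bay.
7. handler II, handler III, and handler V cross → the lab module.
8. animal I crosses ← the storage bay.
9. animal II and animal III cross → the lab module.
10. animal II crosses ← the storage bay.
11. animal I, animal II, and animal V cross → the lab module.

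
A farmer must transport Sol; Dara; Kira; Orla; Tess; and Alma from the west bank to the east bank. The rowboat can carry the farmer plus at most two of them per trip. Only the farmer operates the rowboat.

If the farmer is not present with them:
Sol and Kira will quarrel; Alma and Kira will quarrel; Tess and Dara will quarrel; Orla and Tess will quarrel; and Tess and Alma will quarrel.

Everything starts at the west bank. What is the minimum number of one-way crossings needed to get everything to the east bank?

7

Counting alone: the farmer can take at most 2 across per trip to the east bank, so moving all 6 needs at least 3 loaded trips out, with a return between consecutive ones — at least 5 crossings.
The safety rule pushes this higher. Following every safe sequence of crossings, the most of the 6 that can be at the east bank as the rowboat arrives there on crossing 5 is 5 — never all 6.
So no plan with fewer than 7 crossings exists, and this one achieves 7:
1. Farmer goes to the east bank with Kira and Tess.
2. Farmer goes back to the west bank alone.
3. Farmer goes to the east bank with Dara and Sol.
4. Farmer goes back to the west bank with Kira and Tess.
5. Farmer goes to the east bank with Alma and Orla.
6. Farmer goes back to the west bank alone.
7. Farmer goes to the east bank with Kira and Tess.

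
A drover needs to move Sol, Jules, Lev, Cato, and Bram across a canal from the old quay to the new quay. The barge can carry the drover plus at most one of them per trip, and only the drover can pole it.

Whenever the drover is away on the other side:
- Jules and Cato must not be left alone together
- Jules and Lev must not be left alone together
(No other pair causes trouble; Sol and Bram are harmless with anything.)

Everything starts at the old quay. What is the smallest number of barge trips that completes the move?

11

Counting alone: the drover can take at most 1 across per trip to the new quay, so moving all 5 needs at least 5 loaded trips out, with a return between consecutive ones — at least 9 crossings.
The safety rule pushes this higher. Following every safe sequence of crossings, the most of the 5 that can be at the new quay as the barge arrives there on crossing 9 is 4 — never all 5.
So no plan with fewer than 11 crossings exists, and this one achieves 11:
1. Drover goes to the new quay with Jules.
2. Drover goes back to the old quay alone.
3. Drover goes to the new quay with Sol.
4. Drover goes back to the old quay alone.
5. Drover goes to the new quay with Lev.
6. Drover goes back to the old quay with Jules.
7. Drover goes to the new quay with Cato.
8. Drover goes back to the old quay alone.
9. Drover goes to the new quay with Bram.
10. Drover goes back to the old quay alone.
11. Drover goes to the new quay with Jules.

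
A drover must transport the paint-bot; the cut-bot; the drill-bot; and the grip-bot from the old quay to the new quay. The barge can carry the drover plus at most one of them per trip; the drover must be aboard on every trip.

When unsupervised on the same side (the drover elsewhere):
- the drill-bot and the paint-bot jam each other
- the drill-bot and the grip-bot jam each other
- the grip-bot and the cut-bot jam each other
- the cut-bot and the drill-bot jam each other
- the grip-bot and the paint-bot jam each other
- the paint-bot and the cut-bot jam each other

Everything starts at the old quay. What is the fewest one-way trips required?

impossible

Whatever the first load, the items left behind include a forbidden pair without the drover. No opening move is safe, so no plan exists.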